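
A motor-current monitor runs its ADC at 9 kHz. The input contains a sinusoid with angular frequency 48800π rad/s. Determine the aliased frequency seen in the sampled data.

ω = 48800π rad/s → f = ω/(2π) = 24400 Hz = 24.4 kHz.
24.4 kHz mod fs = 6.4 kHz.
6.4 kHz > fs/2 = 4.5 kHz, folds to fs − 6.4 kHz = 2.6 kHz.

2.6 kHz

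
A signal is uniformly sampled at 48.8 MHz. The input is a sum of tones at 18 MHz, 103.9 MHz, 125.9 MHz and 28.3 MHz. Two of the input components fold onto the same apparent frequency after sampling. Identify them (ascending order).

28.3 MHz, 125.9 MHz

fs/2 = 24.4 MHz.
18 MHz ≤ fs/2 = 24.4 MHz, passes unchanged.
103.9 MHz mod fs = 6.3 MHz.
6.3 MHz ≤ fs/2 = 24.4 MHz, appears at 6.3 MHz.
125.9 MHz mod fs = 28.3 MHz.
28.3 MHz > fs/2 = 24.4 MHz, folds to fs − 28.3 MHz = 20.5 MHz.
28.3 MHz > fs/2 = 24.4 MHz, folds to fs − 28.3 MHz = 20.5 MHz.
28.3 MHz and 125.9 MHz both map to 20.5 MHz.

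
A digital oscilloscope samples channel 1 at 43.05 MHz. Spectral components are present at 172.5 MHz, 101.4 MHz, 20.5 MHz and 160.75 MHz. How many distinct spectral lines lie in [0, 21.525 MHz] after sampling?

4

fs/2 = 21.525 MHz.
172.5 MHz mod fs = 0.3 MHz.
0.3 MHz ≤ fs/2 = 21.525 MHz, appears at 0.3 MHz.
101.4 MHz mod fs = 15.3 MHz.
15.3 MHz ≤ fs/2 = 21.525 MHz, appears at 15.3 MHz.
20.5 MHz ≤ fs/2 = 21.525 MHz, passes unchanged.
160.75 MHz mod fs = 31.6 MHz.
31.6 MHz > fs/2 = 21.525 MHz, folds to fs − 31.6 MHz = 11.45 MHz.
Distinct values: {0.3 MHz, 11.45 MHz, 15.3 MHz, 20.5 MHz} → 4.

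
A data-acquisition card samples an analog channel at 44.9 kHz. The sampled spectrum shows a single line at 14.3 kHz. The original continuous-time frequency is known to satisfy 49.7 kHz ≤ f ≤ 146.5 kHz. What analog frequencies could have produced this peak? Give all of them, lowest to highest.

59.2 kHz, 75.5 kHz, 104.1 kHz, 120.4 kHz

Frequencies that alias to 14.3 kHz are k·fs ± 14.3 kHz for integer k ≥ 0.
k=0: 14.3 kHz.
k=1: 30.6 kHz, 59.2 kHz.
k=2: 75.5 kHz, 104.1 kHz.
k=3: 120.4 kHz, 149 kHz.
k=4: 165.3 kHz, 193.9 kHz.
Within [49.7 kHz, 146.5 kHz]: 59.2 kHz, 75.5 kHz, 104.1 kHz, 120.4 kHz.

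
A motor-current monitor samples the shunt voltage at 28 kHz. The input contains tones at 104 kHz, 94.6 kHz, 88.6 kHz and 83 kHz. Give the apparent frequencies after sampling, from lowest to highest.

fs/2 = 14 kHz.
104 kHz mod fs = 20 kHz.
20 kHz > fs/2 = 14 kHz, folds to fs − 20 kHz = 8 kHz.
94.6 kHz mod fs = 10.6 kHz.
10.6 kHz ≤ fs/2 = 14 kHz, appears at 10.6 kHz.
88.6 kHz mod fs = 4.6 kHz.
4.6 kHz ≤ fs/2 = 14 kHz, appears at 4.6 kHz.
83 kHz mod fs = 27 kHz.
27 kHz > fs/2 = 14 kHz, folds to fs − 27 kHz = 1 kHz.
Distinct values: {1 kHz, 4.6 kHz, 8 kHz, 10.6 kHz}.

1 kHz, 4.6 kHz, 8 kHz, 10.6 kHz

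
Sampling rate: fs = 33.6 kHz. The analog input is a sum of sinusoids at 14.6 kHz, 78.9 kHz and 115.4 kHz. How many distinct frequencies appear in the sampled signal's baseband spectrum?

fs/2 = 16.8 kHz.
14.6 kHz ≤ fs/2 = 16.8 kHz, passes unchanged.
78.9 kHz mod fs = 11.7 kHz.
11.7 kHz ≤ fs/2 = 16.8 kHz, appears at 11.7 kHz.
115.4 kHz mod fs = 14.6 kHz.
14.6 kHz ≤ fs/2 = 16.8 kHz, appears at 14.6 kHz.
Distinct values: {11.7 kHz, 14.6 kHz} → 2.

2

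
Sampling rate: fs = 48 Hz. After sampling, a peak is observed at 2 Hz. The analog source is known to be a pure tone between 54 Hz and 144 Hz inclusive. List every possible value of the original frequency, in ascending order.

94 Hz, 98 Hz, 142 Hz

Frequencies that alias to 2 Hz are k·fs ± 2 Hz for integer k ≥ 0.
k=0: 2 Hz.
k=1: 46 Hz, 50 Hz.
k=2: 94 Hz, 98 Hz.
k=3: 142 Hz, 146 Hz.
k=4: 190 Hz, 194 Hz.
Within [54 Hz, 144 Hz]: 94 Hz, 98 Hz, 142 Hz.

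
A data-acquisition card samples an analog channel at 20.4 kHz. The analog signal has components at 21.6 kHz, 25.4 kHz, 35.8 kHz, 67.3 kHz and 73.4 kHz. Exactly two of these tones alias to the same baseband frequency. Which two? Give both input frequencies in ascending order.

fs/2 = 10.2 kHz.
21.6 kHz mod fs = 1.2 kHz.
1.2 kHz ≤ fs/2 = 10.2 kHz, appears at 1.2 kHz.
25.4 kHz mod fs = 5 kHz.
5 kHz ≤ fs/2 = 10.2 kHz, appears at 5 kHz.
35.8 kHz mod fs = 15.4 kHz.
15.4 kHz > fs/2 = 10.2 kHz, folds to fs − 15.4 kHz = 5 kHz.
67.3 kHz mod fs = 6.1 kHz.
6.1 kHz ≤ fs/2 = 10.2 kHz, appears at 6.1 kHz.
73.4 kHz mod fs = 12.2 kHz.
12.2 kHz > fs/2 = 10.2 kHz, folds to fs − 12.2 kHz = 8.2 kHz.
25.4 kHz and 35.8 kHz both map to 5 kHz.

25.4 kHz, 35.8 kHz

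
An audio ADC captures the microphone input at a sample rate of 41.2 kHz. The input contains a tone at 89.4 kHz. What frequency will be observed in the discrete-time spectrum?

7 kHz

89.4 kHz mod fs = 7 kHz.
7 kHz ≤ fs/2 = 20.6 kHz, appears at 7 kHz.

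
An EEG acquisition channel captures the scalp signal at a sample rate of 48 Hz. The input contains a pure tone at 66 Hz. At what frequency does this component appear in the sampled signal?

66 Hz mod fs = 18 Hz.
18 Hz ≤ fs/2 = 24 Hz, appears at 18 Hz.

18 Hz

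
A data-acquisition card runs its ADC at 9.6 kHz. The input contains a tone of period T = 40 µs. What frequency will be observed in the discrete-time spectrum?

T = 40 µs → f = 1/T = 25 kHz.
25 kHz mod fs = 5.8 kHz.
5.8 kHz > fs/2 = 4.8 kHz, folds to fs − 5.8 kHz = 3.8 kHz.

3.8 kHz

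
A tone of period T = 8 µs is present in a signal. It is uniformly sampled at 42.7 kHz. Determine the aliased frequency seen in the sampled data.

3.1 kHz

T = 8 µs → f = 1/T = 125 kHz.
125 kHz mod fs = 39.6 kHz.
39.6 kHz > fs/2 = 21.35 kHz, folds to fs − 39.6 kHz = 3.1 kHz.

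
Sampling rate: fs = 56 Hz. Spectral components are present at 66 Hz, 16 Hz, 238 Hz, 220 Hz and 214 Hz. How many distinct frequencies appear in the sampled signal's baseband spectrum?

fs/2 = 28 Hz.
66 Hz mod fs = 10 Hz.
10 Hz ≤ fs/2 = 28 Hz, appears at 10 Hz.
16 Hz ≤ fs/2 = 28 Hz, passes unchanged.
238 Hz mod fs = 14 Hz.
14 Hz ≤ fs/2 = 28 Hz, appears at 14 Hz.
220 Hz mod fs = 52 Hz.
52 Hz > fs/2 = 28 Hz, folds to fs − 52 Hz = 4 Hz.
214 Hz mod fs = 46 Hz.
46 Hz > fs/2 = 28 Hz, folds to fs − 46 Hz = 10 Hz.
Distinct values: {4 Hz, 10 Hz, 14 Hz, 16 Hz} → 4.

4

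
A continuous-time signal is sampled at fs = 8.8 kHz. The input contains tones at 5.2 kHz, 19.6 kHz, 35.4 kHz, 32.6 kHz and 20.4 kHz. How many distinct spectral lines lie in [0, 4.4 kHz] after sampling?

fs/2 = 4.4 kHz.
5.2 kHz > fs/2 = 4.4 kHz, folds to fs − 5.2 kHz = 3.6 kHz.
19.6 kHz mod fs = 2 kHz.
2 kHz ≤ fs/2 = 4.4 kHz, appears at 2 kHz.
35.4 kHz mod fs = 0.2 kHz.
0.2 kHz ≤ fs/2 = 4.4 kHz, appears at 0.2 kHz.
32.6 kHz mod fs = 6.2 kHz.
6.2 kHz > fs/2 = 4.4 kHz, folds to fs − 6.2 kHz = 2.6 kHz.
20.4 kHz mod fs = 2.8 kHz.
2.8 kHz ≤ fs/2 = 4.4 kHz, appears at 2.8 kHz.
Distinct values: {0.2 kHz, 2 kHz, 2.6 kHz, 2.8 kHz, 3.6 kHz} → 5.

5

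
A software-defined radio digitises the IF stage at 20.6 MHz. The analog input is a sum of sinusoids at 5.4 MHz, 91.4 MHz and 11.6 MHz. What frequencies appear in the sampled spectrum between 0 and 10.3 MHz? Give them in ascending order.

fs/2 = 10.3 MHz.
5.4 MHz ≤ fs/2 = 10.3 MHz, passes unchanged.
91.4 MHz mod fs = 9 MHz.
9 MHz ≤ fs/2 = 10.3 MHz, appears at 9 MHz.
11.6 MHz > fs/2 = 10.3 MHz, folds to fs − 11.6 MHz = 9 MHz.
Distinct values: {5.4 MHz, 9 MHz}.

5.4 MHz, 9 MHz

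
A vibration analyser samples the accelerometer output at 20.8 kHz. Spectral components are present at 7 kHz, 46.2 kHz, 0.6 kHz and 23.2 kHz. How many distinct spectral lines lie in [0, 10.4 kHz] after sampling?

4

fs/2 = 10.4 kHz.
7 kHz ≤ fs/2 = 10.4 kHz, passes unchanged.
46.2 kHz mod fs = 4.6 kHz.
4.6 kHz ≤ fs/2 = 10.4 kHz, appears at 4.6 kHz.
0.6 kHz ≤ fs/2 = 10.4 kHz, passes unchanged.
23.2 kHz mod fs = 2.4 kHz.
2.4 kHz ≤ fs/2 = 10.4 kHz, appears at 2.4 kHz.
Distinct values: {0.6 kHz, 2.4 kHz, 4.6 kHz, 7 kHz} → 4.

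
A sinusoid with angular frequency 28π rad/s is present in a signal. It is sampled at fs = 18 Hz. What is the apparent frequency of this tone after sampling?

4 Hz

ω = 28π rad/s → f = ω/(2π) = 14 Hz.
14 Hz > fs/2 = 9 Hz, folds to fs − 14 Hz = 4 Hz.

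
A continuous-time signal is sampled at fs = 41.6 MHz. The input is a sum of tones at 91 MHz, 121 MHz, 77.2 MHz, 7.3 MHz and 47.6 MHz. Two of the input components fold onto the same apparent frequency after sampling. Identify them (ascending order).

47.6 MHz, 77.2 MHz

fs/2 = 20.8 MHz.
91 MHz mod fs = 7.8 MHz.
7.8 MHz ≤ fs/2 = 20.8 MHz, appears at 7.8 MHz.
121 MHz mod fs = 37.8 MHz.
37.8 MHz > fs/2 = 20.8 MHz, folds to fs − 37.8 MHz = 3.8 MHz.
77.2 MHz mod fs = 35.6 MHz.
35.6 MHz > fs/2 = 20.8 MHz, folds to fs − 35.6 MHz = 6 MHz.
7.3 MHz ≤ fs/2 = 20.8 MHz, passes unchanged.
47.6 MHz mod fs = 6 MHz.
6 MHz ≤ fs/2 = 20.8 MHz, appears at 6 MHz.
47.6 MHz and 77.2 MHz both map to 6 MHz.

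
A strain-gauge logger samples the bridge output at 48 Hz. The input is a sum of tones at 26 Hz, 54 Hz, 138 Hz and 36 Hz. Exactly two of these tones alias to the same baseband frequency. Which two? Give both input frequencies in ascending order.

54 Hz, 138 Hz

fs/2 = 24 Hz.
26 Hz > fs/2 = 24 Hz, folds to fs − 26 Hz = 22 Hz.
54 Hz mod fs = 6 Hz.
6 Hz ≤ fs/2 = 24 Hz, appears at 6 Hz.
138 Hz mod fs = 42 Hz.
42 Hz > fs/2 = 24 Hz, folds to fs − 42 Hz = 6 Hz.
36 Hz > fs/2 = 24 Hz, folds to fs − 36 Hz = 12 Hz.
54 Hz and 138 Hz both map to 6 Hz.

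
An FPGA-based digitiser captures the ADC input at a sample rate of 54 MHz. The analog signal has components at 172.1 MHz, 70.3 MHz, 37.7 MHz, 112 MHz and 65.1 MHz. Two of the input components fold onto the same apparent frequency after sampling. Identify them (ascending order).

fs/2 = 27 MHz.
172.1 MHz mod fs = 10.1 MHz.
10.1 MHz ≤ fs/2 = 27 MHz, appears at 10.1 MHz.
70.3 MHz mod fs = 16.3 MHz.
16.3 MHz ≤ fs/2 = 27 MHz, appears at 16.3 MHz.
37.7 MHz > fs/2 = 27 MHz, folds to fs − 37.7 MHz = 16.3 MHz.
112 MHz mod fs = 4 MHz.
4 MHz ≤ fs/2 = 27 MHz, appears at 4 MHz.
65.1 MHz mod fs = 11.1 MHz.
11.1 MHz ≤ fs/2 = 27 MHz, appears at 11.1 MHz.
37.7 MHz and 70.3 MHz both map to 16.3 MHz.

37.7 MHz, 70.3 MHz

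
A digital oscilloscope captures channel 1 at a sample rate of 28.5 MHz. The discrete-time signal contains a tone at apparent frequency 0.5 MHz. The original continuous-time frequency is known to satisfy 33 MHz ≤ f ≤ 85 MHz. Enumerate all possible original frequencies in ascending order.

56.5 MHz, 57.5 MHz, 85 MHz

Frequencies that alias to 0.5 MHz are k·fs ± 0.5 MHz for integer k ≥ 0.
k=0: 0.5 MHz.
k=1: 28 MHz, 29 MHz.
k=2: 56.5 MHz, 57.5 MHz.
k=3: 85 MHz, 86 MHz.
k=4: 113.5 MHz, 114.5 MHz.
Within [33 MHz, 85 MHz]: 56.5 MHz, 57.5 MHz, 85 MHz.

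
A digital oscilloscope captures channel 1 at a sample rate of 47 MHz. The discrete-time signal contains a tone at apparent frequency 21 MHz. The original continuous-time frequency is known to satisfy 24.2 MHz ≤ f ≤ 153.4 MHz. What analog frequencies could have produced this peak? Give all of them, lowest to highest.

Frequencies that alias to 21 MHz are k·fs ± 21 MHz for integer k ≥ 0.
k=0: 21 MHz.
k=1: 26 MHz, 68 MHz.
k=2: 73 MHz, 115 MHz.
k=3: 120 MHz, 162 MHz.
k=4: 167 MHz, 209 MHz.
Within [24.2 MHz, 153.4 MHz]: 26 MHz, 68 MHz, 73 MHz, 115 MHz, 120 MHz.

26 MHz, 68 MHz, 73 MHz, 115 MHz, 120 MHz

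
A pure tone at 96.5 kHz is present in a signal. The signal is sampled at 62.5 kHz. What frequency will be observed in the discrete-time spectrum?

96.5 kHz mod fs = 34 kHz.
34 kHz > fs/2 = 31.25 kHz, folds to fs − 34 kHz = 28.5 kHz.

28.5 kHz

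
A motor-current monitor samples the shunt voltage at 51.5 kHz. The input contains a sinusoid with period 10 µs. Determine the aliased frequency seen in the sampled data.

T = 10 µs → f = 1/T = 100 kHz.
100 kHz mod fs = 48.5 kHz.
48.5 kHz > fs/2 = 25.75 kHz, folds to fs − 48.5 kHz = 3 kHz.

3 kHz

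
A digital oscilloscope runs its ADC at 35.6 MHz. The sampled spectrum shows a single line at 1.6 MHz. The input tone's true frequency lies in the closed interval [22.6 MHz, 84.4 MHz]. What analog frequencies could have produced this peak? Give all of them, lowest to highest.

34 MHz, 37.2 MHz, 69.6 MHz, 72.8 MHz

Frequencies that alias to 1.6 MHz are k·fs ± 1.6 MHz for integer k ≥ 0.
k=0: 1.6 MHz.
k=1: 34 MHz, 37.2 MHz.
k=2: 69.6 MHz, 72.8 MHz.
k=3: 105.2 MHz, 108.4 MHz.
Within [22.6 MHz, 84.4 MHz]: 34 MHz, 37.2 MHz, 69.6 MHz, 72.8 MHz.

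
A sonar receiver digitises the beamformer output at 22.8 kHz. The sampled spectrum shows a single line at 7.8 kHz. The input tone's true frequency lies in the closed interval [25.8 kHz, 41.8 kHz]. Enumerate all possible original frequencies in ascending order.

Frequencies that alias to 7.8 kHz are k·fs ± 7.8 kHz for integer k ≥ 0.
k=0: 7.8 kHz.
k=1: 15 kHz, 30.6 kHz.
k=2: 37.8 kHz, 53.4 kHz.
k=3: 60.6 kHz, 76.2 kHz.
Within [25.8 kHz, 41.8 kHz]: 30.6 kHz, 37.8 kHz.

30.6 kHz, 37.8 kHz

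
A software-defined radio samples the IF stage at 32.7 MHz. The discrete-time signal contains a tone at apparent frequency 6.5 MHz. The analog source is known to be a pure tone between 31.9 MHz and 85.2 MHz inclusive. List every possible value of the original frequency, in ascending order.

Frequencies that alias to 6.5 MHz are k·fs ± 6.5 MHz for integer k ≥ 0.
k=0: 6.5 MHz.
k=1: 26.2 MHz, 39.2 MHz.
k=2: 58.9 MHz, 71.9 MHz.
k=3: 91.6 MHz, 104.6 MHz.
Within [31.9 MHz, 85.2 MHz]: 39.2 MHz, 58.9 MHz, 71.9 MHz.

39.2 MHz, 58.9 MHz, 71.9 MHz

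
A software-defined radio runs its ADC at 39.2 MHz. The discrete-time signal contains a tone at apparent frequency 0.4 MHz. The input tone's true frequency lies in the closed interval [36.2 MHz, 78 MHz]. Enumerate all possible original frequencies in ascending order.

38.8 MHz, 39.6 MHz, 78 MHz

Frequencies that alias to 0.4 MHz are k·fs ± 0.4 MHz for integer k ≥ 0.
k=0: 0.4 MHz.
k=1: 38.8 MHz, 39.6 MHz.
k=2: 78 MHz, 78.8 MHz.
k=3: 117.2 MHz, 118 MHz.
Within [36.2 MHz, 78 MHz]: 38.8 MHz, 39.6 MHz, 78 MHz.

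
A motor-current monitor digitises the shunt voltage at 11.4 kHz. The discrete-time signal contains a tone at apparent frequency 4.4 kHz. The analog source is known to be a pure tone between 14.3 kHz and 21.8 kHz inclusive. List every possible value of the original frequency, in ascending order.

Frequencies that alias to 4.4 kHz are k·fs ± 4.4 kHz for integer k ≥ 0.
k=0: 4.4 kHz.
k=1: 7 kHz, 15.8 kHz.
k=2: 18.4 kHz, 27.2 kHz.
k=3: 29.8 kHz, 38.6 kHz.
Within [14.3 kHz, 21.8 kHz]: 15.8 kHz, 18.4 kHz.

15.8 kHz, 18.4 kHz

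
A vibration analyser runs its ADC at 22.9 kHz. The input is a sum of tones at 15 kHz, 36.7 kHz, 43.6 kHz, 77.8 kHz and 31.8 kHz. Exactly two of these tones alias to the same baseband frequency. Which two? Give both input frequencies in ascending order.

36.7 kHz, 77.8 kHz

fs/2 = 11.45 kHz.
15 kHz > fs/2 = 11.45 kHz, folds to fs − 15 kHz = 7.9 kHz.
36.7 kHz mod fs = 13.8 kHz.
13.8 kHz > fs/2 = 11.45 kHz, folds to fs − 13.8 kHz = 9.1 kHz.
43.6 kHz mod fs = 20.7 kHz.
20.7 kHz > fs/2 = 11.45 kHz, folds to fs − 20.7 kHz = 2.2 kHz.
77.8 kHz mod fs = 9.1 kHz.
9.1 kHz ≤ fs/2 = 11.45 kHz, appears at 9.1 kHz.
31.8 kHz mod fs = 8.9 kHz.
8.9 kHz ≤ fs/2 = 11.45 kHz, appears at 8.9 kHz.
36.7 kHz and 77.8 kHz both map to 9.1 kHz.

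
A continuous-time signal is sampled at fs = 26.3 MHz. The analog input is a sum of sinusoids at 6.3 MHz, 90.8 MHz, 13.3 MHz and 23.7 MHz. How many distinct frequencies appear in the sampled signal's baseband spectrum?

fs/2 = 13.15 MHz.
6.3 MHz ≤ fs/2 = 13.15 MHz, passes unchanged.
90.8 MHz mod fs = 11.9 MHz.
11.9 MHz ≤ fs/2 = 13.15 MHz, appears at 11.9 MHz.
13.3 MHz > fs/2 = 13.15 MHz, folds to fs − 13.3 MHz = 13 MHz.
23.7 MHz > fs/2 = 13.15 MHz, folds to fs − 23.7 MHz = 2.6 MHz.
Distinct values: {2.6 MHz, 6.3 MHz, 11.9 MHz, 13 MHz} → 4.

4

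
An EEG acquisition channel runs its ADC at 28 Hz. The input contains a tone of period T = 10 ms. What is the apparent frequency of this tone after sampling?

T = 10 ms → f = 1/T = 100 Hz.
100 Hz mod fs = 16 Hz.
16 Hz > fs/2 = 14 Hz, folds to fs − 16 Hz = 12 Hz.

12 Hz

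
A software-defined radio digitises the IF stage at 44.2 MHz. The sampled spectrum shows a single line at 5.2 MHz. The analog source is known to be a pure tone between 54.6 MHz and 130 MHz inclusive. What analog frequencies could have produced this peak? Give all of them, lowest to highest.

83.2 MHz, 93.6 MHz, 127.4 MHz

Frequencies that alias to 5.2 MHz are k·fs ± 5.2 MHz for integer k ≥ 0.
k=0: 5.2 MHz.
k=1: 39 MHz, 49.4 MHz.
k=2: 83.2 MHz, 93.6 MHz.
k=3: 127.4 MHz, 137.8 MHz.
k=4: 171.6 MHz, 182 MHz.
Within [54.6 MHz, 130 MHz]: 83.2 MHz, 93.6 MHz, 127.4 MHz.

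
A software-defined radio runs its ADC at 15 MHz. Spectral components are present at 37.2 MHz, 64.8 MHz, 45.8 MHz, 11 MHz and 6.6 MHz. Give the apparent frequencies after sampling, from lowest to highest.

fs/2 = 7.5 MHz.
37.2 MHz mod fs = 7.2 MHz.
7.2 MHz ≤ fs/2 = 7.5 MHz, appears at 7.2 MHz.
64.8 MHz mod fs = 4.8 MHz.
4.8 MHz ≤ fs/2 = 7.5 MHz, appears at 4.8 MHz.
45.8 MHz mod fs = 0.8 MHz.
0.8 MHz ≤ fs/2 = 7.5 MHz, appears at 0.8 MHz.
11 MHz > fs/2 = 7.5 MHz, folds to fs − 11 MHz = 4 MHz.
6.6 MHz ≤ fs/2 = 7.5 MHz, passes unchanged.
Distinct values: {0.8 MHz, 4 MHz, 4.8 MHz, 6.6 MHz, 7.2 MHz}.

0.8 MHz, 4 MHz, 4.8 MHz, 6.6 MHz, 7.2 MHz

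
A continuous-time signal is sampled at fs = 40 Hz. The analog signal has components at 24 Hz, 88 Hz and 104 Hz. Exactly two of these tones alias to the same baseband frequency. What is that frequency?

16 Hz

fs/2 = 20 Hz.
24 Hz > fs/2 = 20 Hz, folds to fs − 24 Hz = 16 Hz.
88 Hz mod fs = 8 Hz.
8 Hz ≤ fs/2 = 20 Hz, appears at 8 Hz.
104 Hz mod fs = 24 Hz.
24 Hz > fs/2 = 20 Hz, folds to fs − 24 Hz = 16 Hz.
24 Hz and 104 Hz both map to 16 Hz.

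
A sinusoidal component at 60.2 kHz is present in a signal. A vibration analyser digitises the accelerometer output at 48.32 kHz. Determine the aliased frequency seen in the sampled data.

11.88 kHz

60.2 kHz mod fs = 11.88 kHz.
11.88 kHz ≤ fs/2 = 24.16 kHz, appears at 11.88 kHz.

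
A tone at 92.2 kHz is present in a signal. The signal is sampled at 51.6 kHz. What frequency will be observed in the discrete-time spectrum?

92.2 kHz mod fs = 40.6 kHz.
40.6 kHz > fs/2 = 25.8 kHz, folds to fs − 40.6 kHz = 11 kHz.

11 kHz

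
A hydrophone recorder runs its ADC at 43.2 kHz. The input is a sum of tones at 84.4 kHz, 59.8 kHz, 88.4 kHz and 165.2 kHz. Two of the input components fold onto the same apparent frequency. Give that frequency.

fs/2 = 21.6 kHz.
84.4 kHz mod fs = 41.2 kHz.
41.2 kHz > fs/2 = 21.6 kHz, folds to fs − 41.2 kHz = 2 kHz.
59.8 kHz mod fs = 16.6 kHz.
16.6 kHz ≤ fs/2 = 21.6 kHz, appears at 16.6 kHz.
88.4 kHz mod fs = 2 kHz.
2 kHz ≤ fs/2 = 21.6 kHz, appears at 2 kHz.
165.2 kHz mod fs = 35.6 kHz.
35.6 kHz > fs/2 = 21.6 kHz, folds to fs − 35.6 kHz = 7.6 kHz.
84.4 kHz and 88.4 kHz both map to 2 kHz.

2 kHz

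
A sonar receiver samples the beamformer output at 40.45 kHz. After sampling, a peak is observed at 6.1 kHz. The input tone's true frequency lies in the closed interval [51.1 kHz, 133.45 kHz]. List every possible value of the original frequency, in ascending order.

74.8 kHz, 87 kHz, 115.25 kHz, 127.45 kHz

Frequencies that alias to 6.1 kHz are k·fs ± 6.1 kHz for integer k ≥ 0.
k=0: 6.1 kHz.
k=1: 34.35 kHz, 46.55 kHz.
k=2: 74.8 kHz, 87 kHz.
k=3: 115.25 kHz, 127.45 kHz.
k=4: 155.7 kHz, 167.9 kHz.
Within [51.1 kHz, 133.45 kHz]: 74.8 kHz, 87 kHz, 115.25 kHz, 127.45 kHz.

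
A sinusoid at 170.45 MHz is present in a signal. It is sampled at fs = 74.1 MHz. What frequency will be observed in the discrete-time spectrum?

22.25 MHz

170.45 MHz mod fs = 22.25 MHz.
22.25 MHz ≤ fs/2 = 37.05 MHz, appears at 22.25 MHz.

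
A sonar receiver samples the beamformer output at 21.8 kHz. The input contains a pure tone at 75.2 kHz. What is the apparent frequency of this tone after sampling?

9.8 kHz

75.2 kHz mod fs = 9.8 kHz.
9.8 kHz ≤ fs/2 = 10.9 kHz, appears at 9.8 kHz.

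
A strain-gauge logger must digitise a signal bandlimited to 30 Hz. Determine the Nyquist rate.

Nyquist rate = 2 × 30 Hz = 60 Hz.

60 Hz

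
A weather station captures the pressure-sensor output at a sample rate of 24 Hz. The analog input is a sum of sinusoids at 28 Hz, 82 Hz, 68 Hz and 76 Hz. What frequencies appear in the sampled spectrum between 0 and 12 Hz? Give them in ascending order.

4 Hz, 10 Hz

fs/2 = 12 Hz.
28 Hz mod fs = 4 Hz.
4 Hz ≤ fs/2 = 12 Hz, appears at 4 Hz.
82 Hz mod fs = 10 Hz.
10 Hz ≤ fs/2 = 12 Hz, appears at 10 Hz.
68 Hz mod fs = 20 Hz.
20 Hz > fs/2 = 12 Hz, folds to fs − 20 Hz = 4 Hz.
76 Hz mod fs = 4 Hz.
4 Hz ≤ fs/2 = 12 Hz, appears at 4 Hz.
Distinct values: {4 Hz, 10 Hz}.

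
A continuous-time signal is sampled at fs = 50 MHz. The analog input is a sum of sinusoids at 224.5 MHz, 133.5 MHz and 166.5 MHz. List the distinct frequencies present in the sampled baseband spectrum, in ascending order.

16.5 MHz, 24.5 MHz

fs/2 = 25 MHz.
224.5 MHz mod fs = 24.5 MHz.
24.5 MHz ≤ fs/2 = 25 MHz, appears at 24.5 MHz.
133.5 MHz mod fs = 33.5 MHz.
33.5 MHz > fs/2 = 25 MHz, folds to fs − 33.5 MHz = 16.5 MHz.
166.5 MHz mod fs = 16.5 MHz.
16.5 MHz ≤ fs/2 = 25 MHz, appears at 16.5 MHz.
Distinct values: {16.5 MHz, 24.5 MHz}.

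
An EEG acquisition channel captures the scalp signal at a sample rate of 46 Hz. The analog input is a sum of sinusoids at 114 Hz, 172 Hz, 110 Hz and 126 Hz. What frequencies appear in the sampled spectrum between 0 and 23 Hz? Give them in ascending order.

fs/2 = 23 Hz.
114 Hz mod fs = 22 Hz.
22 Hz ≤ fs/2 = 23 Hz, appears at 22 Hz.
172 Hz mod fs = 34 Hz.
34 Hz > fs/2 = 23 Hz, folds to fs − 34 Hz = 12 Hz.
110 Hz mod fs = 18 Hz.
18 Hz ≤ fs/2 = 23 Hz, appears at 18 Hz.
126 Hz mod fs = 34 Hz.
34 Hz > fs/2 = 23 Hz, folds to fs − 34 Hz = 12 Hz.
Distinct values: {12 Hz, 18 Hz, 22 Hz}.

12 Hz, 18 Hz, 22 Hz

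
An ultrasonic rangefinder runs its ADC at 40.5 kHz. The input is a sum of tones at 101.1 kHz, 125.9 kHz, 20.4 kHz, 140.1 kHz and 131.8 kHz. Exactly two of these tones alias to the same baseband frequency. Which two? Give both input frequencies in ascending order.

fs/2 = 20.25 kHz.
101.1 kHz mod fs = 20.1 kHz.
20.1 kHz ≤ fs/2 = 20.25 kHz, appears at 20.1 kHz.
125.9 kHz mod fs = 4.4 kHz.
4.4 kHz ≤ fs/2 = 20.25 kHz, appears at 4.4 kHz.
20.4 kHz > fs/2 = 20.25 kHz, folds to fs − 20.4 kHz = 20.1 kHz.
140.1 kHz mod fs = 18.6 kHz.
18.6 kHz ≤ fs/2 = 20.25 kHz, appears at 18.6 kHz.
131.8 kHz mod fs = 10.3 kHz.
10.3 kHz ≤ fs/2 = 20.25 kHz, appears at 10.3 kHz.
20.4 kHz and 101.1 kHz both map to 20.1 kHz.

20.4 kHz, 101.1 kHz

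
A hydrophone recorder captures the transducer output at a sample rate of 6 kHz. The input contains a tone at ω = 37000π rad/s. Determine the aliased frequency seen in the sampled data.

0.5 kHz

ω = 37000π rad/s → f = ω/(2π) = 18500 Hz = 18.5 kHz.
18.5 kHz mod fs = 0.5 kHz.
0.5 kHz ≤ fs/2 = 3 kHz, appears at 0.5 kHz.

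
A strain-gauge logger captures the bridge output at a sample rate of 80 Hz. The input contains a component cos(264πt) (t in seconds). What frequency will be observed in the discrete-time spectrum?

ω = 264π rad/s → f = ω/(2π) = 132 Hz.
132 Hz mod fs = 52 Hz.
52 Hz > fs/2 = 40 Hz, folds to fs − 52 Hz = 28 Hz.

28 Hz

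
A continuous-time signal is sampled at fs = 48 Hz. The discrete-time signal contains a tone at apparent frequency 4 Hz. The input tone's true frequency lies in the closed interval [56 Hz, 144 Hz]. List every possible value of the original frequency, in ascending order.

92 Hz, 100 Hz, 140 Hz

Frequencies that alias to 4 Hz are k·fs ± 4 Hz for integer k ≥ 0.
k=0: 4 Hz.
k=1: 44 Hz, 52 Hz.
k=2: 92 Hz, 100 Hz.
k=3: 140 Hz, 148 Hz.
k=4: 188 Hz, 196 Hz.
Within [56 Hz, 144 Hz]: 92 Hz, 100 Hz, 140 Hz.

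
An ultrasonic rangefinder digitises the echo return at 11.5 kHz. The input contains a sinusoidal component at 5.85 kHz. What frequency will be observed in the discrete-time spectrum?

5.85 kHz > fs/2 = 5.75 kHz, folds to fs − 5.85 kHz = 5.65 kHz.

5.65 kHz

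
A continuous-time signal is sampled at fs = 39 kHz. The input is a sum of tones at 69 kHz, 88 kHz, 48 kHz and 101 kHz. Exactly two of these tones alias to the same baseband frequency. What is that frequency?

9 kHz

fs/2 = 19.5 kHz.
69 kHz mod fs = 30 kHz.
30 kHz > fs/2 = 19.5 kHz, folds to fs − 30 kHz = 9 kHz.
88 kHz mod fs = 10 kHz.
10 kHz ≤ fs/2 = 19.5 kHz, appears at 10 kHz.
48 kHz mod fs = 9 kHz.
9 kHz ≤ fs/2 = 19.5 kHz, appears at 9 kHz.
101 kHz mod fs = 23 kHz.
23 kHz > fs/2 = 19.5 kHz, folds to fs − 23 kHz = 16 kHz.
48 kHz and 69 kHz both map to 9 kHz.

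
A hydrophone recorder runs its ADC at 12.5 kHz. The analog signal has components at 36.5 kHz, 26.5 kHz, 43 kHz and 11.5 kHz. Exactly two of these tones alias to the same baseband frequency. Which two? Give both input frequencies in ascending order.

fs/2 = 6.25 kHz.
36.5 kHz mod fs = 11.5 kHz.
11.5 kHz > fs/2 = 6.25 kHz, folds to fs − 11.5 kHz = 1 kHz.
26.5 kHz mod fs = 1.5 kHz.
1.5 kHz ≤ fs/2 = 6.25 kHz, appears at 1.5 kHz.
43 kHz mod fs = 5.5 kHz.
5.5 kHz ≤ fs/2 = 6.25 kHz, appears at 5.5 kHz.
11.5 kHz > fs/2 = 6.25 kHz, folds to fs − 11.5 kHz = 1 kHz.
11.5 kHz and 36.5 kHz both map to 1 kHz.

11.5 kHz, 36.5 kHz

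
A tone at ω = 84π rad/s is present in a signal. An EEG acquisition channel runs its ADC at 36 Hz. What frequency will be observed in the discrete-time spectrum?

6 Hz

ω = 84π rad/s → f = ω/(2π) = 42 Hz.
42 Hz mod fs = 6 Hz.
6 Hz ≤ fs/2 = 18 Hz, appears at 6 Hz.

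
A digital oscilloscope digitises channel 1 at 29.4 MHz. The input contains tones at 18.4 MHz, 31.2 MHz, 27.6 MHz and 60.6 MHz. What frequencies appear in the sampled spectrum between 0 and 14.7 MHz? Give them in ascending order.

fs/2 = 14.7 MHz.
18.4 MHz > fs/2 = 14.7 MHz, folds to fs − 18.4 MHz = 11 MHz.
31.2 MHz mod fs = 1.8 MHz.
1.8 MHz ≤ fs/2 = 14.7 MHz, appears at 1.8 MHz.
27.6 MHz > fs/2 = 14.7 MHz, folds to fs − 27.6 MHz = 1.8 MHz.
60.6 MHz mod fs = 1.8 MHz.
1.8 MHz ≤ fs/2 = 14.7 MHz, appears at 1.8 MHz.
Distinct values: {1.8 MHz, 11 MHz}.

1.8 MHz, 11 MHz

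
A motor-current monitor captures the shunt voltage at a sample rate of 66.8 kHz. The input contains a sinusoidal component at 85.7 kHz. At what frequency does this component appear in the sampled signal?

85.7 kHz mod fs = 18.9 kHz.
18.9 kHz ≤ fs/2 = 33.4 kHz, appears at 18.9 kHz.

18.9 kHz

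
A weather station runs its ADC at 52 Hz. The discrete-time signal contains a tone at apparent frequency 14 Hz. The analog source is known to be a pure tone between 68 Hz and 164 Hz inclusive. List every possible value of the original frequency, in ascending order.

Frequencies that alias to 14 Hz are k·fs ± 14 Hz for integer k ≥ 0.
k=0: 14 Hz.
k=1: 38 Hz, 66 Hz.
k=2: 90 Hz, 118 Hz.
k=3: 142 Hz, 170 Hz.
k=4: 194 Hz, 222 Hz.
Within [68 Hz, 164 Hz]: 90 Hz, 118 Hz, 142 Hz.

90 Hz, 118 Hz, 142 Hz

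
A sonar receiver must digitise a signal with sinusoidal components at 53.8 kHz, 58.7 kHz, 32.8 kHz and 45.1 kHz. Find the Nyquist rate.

117.4 kHz

Highest-frequency component: 58.7 kHz.
Nyquist rate = 2 × 58.7 kHz = 117.4 kHz.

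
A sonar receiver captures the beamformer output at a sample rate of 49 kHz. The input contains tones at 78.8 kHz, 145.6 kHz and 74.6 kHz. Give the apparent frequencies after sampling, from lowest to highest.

fs/2 = 24.5 kHz.
78.8 kHz mod fs = 29.8 kHz.
29.8 kHz > fs/2 = 24.5 kHz, folds to fs − 29.8 kHz = 19.2 kHz.
145.6 kHz mod fs = 47.6 kHz.
47.6 kHz > fs/2 = 24.5 kHz, folds to fs − 47.6 kHz = 1.4 kHz.
74.6 kHz mod fs = 25.6 kHz.
25.6 kHz > fs/2 = 24.5 kHz, folds to fs − 25.6 kHz = 23.4 kHz.
Distinct values: {1.4 kHz, 19.2 kHz, 23.4 kHz}.

1.4 kHz, 19.2 kHz, 23.4 kHz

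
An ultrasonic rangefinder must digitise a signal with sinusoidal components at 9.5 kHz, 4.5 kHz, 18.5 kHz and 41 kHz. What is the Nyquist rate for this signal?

82 kHz

Highest-frequency component: 41 kHz.
Nyquist rate = 2 × 41 kHz = 82 kHz.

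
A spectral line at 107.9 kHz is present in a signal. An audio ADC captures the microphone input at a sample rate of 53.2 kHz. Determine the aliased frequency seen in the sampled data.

107.9 kHz mod fs = 1.5 kHz.
1.5 kHz ≤ fs/2 = 26.6 kHz, appears at 1.5 kHz.

1.5 kHz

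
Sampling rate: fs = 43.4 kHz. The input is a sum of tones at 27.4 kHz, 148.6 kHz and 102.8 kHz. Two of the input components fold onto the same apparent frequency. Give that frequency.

16 kHz

fs/2 = 21.7 kHz.
27.4 kHz > fs/2 = 21.7 kHz, folds to fs − 27.4 kHz = 16 kHz.
148.6 kHz mod fs = 18.4 kHz.
18.4 kHz ≤ fs/2 = 21.7 kHz, appears at 18.4 kHz.
102.8 kHz mod fs = 16 kHz.
16 kHz ≤ fs/2 = 21.7 kHz, appears at 16 kHz.
27.4 kHz and 102.8 kHz both map to 16 kHz.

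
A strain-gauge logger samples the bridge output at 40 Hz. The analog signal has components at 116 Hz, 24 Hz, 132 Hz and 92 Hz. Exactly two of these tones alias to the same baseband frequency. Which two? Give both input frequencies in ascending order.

fs/2 = 20 Hz.
116 Hz mod fs = 36 Hz.
36 Hz > fs/2 = 20 Hz, folds to fs − 36 Hz = 4 Hz.
24 Hz > fs/2 = 20 Hz, folds to fs − 24 Hz = 16 Hz.
132 Hz mod fs = 12 Hz.
12 Hz ≤ fs/2 = 20 Hz, appears at 12 Hz.
92 Hz mod fs = 12 Hz.
12 Hz ≤ fs/2 = 20 Hz, appears at 12 Hz.
92 Hz and 132 Hz both map to 12 Hz.

92 Hz, 132 Hz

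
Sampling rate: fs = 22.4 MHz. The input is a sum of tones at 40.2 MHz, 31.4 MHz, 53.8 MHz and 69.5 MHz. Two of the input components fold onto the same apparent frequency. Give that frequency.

9 MHz

fs/2 = 11.2 MHz.
40.2 MHz mod fs = 17.8 MHz.
17.8 MHz > fs/2 = 11.2 MHz, folds to fs − 17.8 MHz = 4.6 MHz.
31.4 MHz mod fs = 9 MHz.
9 MHz ≤ fs/2 = 11.2 MHz, appears at 9 MHz.
53.8 MHz mod fs = 9 MHz.
9 MHz ≤ fs/2 = 11.2 MHz, appears at 9 MHz.
69.5 MHz mod fs = 2.3 MHz.
2.3 MHz ≤ fs/2 = 11.2 MHz, appears at 2.3 MHz.
31.4 MHz and 53.8 MHz both map to 9 MHz.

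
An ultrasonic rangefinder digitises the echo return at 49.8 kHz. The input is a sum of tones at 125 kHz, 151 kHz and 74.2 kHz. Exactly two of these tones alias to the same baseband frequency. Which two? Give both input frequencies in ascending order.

74.2 kHz, 125 kHz

fs/2 = 24.9 kHz.
125 kHz mod fs = 25.4 kHz.
25.4 kHz > fs/2 = 24.9 kHz, folds to fs − 25.4 kHz = 24.4 kHz.
151 kHz mod fs = 1.6 kHz.
1.6 kHz ≤ fs/2 = 24.9 kHz, appears at 1.6 kHz.
74.2 kHz mod fs = 24.4 kHz.
24.4 kHz ≤ fs/2 = 24.9 kHz, appears at 24.4 kHz.
74.2 kHz and 125 kHz both map to 24.4 kHz.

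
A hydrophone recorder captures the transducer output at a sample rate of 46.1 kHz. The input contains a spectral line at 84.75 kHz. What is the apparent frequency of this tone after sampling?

7.45 kHz

84.75 kHz mod fs = 38.65 kHz.
38.65 kHz > fs/2 = 23.05 kHz, folds to fs − 38.65 kHz = 7.45 kHz.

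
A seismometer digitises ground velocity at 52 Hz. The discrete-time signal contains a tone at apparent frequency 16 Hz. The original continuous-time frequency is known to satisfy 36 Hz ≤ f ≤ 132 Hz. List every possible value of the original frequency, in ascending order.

36 Hz, 68 Hz, 88 Hz, 120 Hz

Frequencies that alias to 16 Hz are k·fs ± 16 Hz for integer k ≥ 0.
k=0: 16 Hz.
k=1: 36 Hz, 68 Hz.
k=2: 88 Hz, 120 Hz.
k=3: 140 Hz, 172 Hz.
Within [36 Hz, 132 Hz]: 36 Hz, 68 Hz, 88 Hz, 120 Hz.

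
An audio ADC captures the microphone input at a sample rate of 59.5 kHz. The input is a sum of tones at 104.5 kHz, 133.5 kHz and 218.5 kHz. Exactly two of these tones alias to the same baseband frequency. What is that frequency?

fs/2 = 29.75 kHz.
104.5 kHz mod fs = 45 kHz.
45 kHz > fs/2 = 29.75 kHz, folds to fs − 45 kHz = 14.5 kHz.
133.5 kHz mod fs = 14.5 kHz.
14.5 kHz ≤ fs/2 = 29.75 kHz, appears at 14.5 kHz.
218.5 kHz mod fs = 40 kHz.
40 kHz > fs/2 = 29.75 kHz, folds to fs − 40 kHz = 19.5 kHz.
104.5 kHz and 133.5 kHz both map to 14.5 kHz.

14.5 kHz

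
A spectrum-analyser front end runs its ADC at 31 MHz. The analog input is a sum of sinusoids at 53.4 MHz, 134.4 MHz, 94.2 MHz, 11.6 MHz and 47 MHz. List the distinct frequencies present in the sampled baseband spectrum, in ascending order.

1.2 MHz, 8.6 MHz, 10.4 MHz, 11.6 MHz, 15 MHz

fs/2 = 15.5 MHz.
53.4 MHz mod fs = 22.4 MHz.
22.4 MHz > fs/2 = 15.5 MHz, folds to fs − 22.4 MHz = 8.6 MHz.
134.4 MHz mod fs = 10.4 MHz.
10.4 MHz ≤ fs/2 = 15.5 MHz, appears at 10.4 MHz.
94.2 MHz mod fs = 1.2 MHz.
1.2 MHz ≤ fs/2 = 15.5 MHz, appears at 1.2 MHz.
11.6 MHz ≤ fs/2 = 15.5 MHz, passes unchanged.
47 MHz mod fs = 16 MHz.
16 MHz > fs/2 = 15.5 MHz, folds to fs − 16 MHz = 15 MHz.
Distinct values: {1.2 MHz, 8.6 MHz, 10.4 MHz, 11.6 MHz, 15 MHz}.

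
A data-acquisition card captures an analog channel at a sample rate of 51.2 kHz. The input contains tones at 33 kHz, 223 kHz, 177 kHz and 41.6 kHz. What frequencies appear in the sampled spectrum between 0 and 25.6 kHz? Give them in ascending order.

fs/2 = 25.6 kHz.
33 kHz > fs/2 = 25.6 kHz, folds to fs − 33 kHz = 18.2 kHz.
223 kHz mod fs = 18.2 kHz.
18.2 kHz ≤ fs/2 = 25.6 kHz, appears at 18.2 kHz.
177 kHz mod fs = 23.4 kHz.
23.4 kHz ≤ fs/2 = 25.6 kHz, appears at 23.4 kHz.
41.6 kHz > fs/2 = 25.6 kHz, folds to fs − 41.6 kHz = 9.6 kHz.
Distinct values: {9.6 kHz, 18.2 kHz, 23.4 kHz}.

9.6 kHz, 18.2 kHz, 23.4 kHz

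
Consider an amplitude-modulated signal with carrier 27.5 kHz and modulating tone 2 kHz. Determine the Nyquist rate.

AM sidebands sit at fc ± fm = 25.5 kHz and 29.5 kHz.
Highest-frequency component: 29.5 kHz.
Nyquist rate = 2 × 29.5 kHz = 59 kHz.

59 kHz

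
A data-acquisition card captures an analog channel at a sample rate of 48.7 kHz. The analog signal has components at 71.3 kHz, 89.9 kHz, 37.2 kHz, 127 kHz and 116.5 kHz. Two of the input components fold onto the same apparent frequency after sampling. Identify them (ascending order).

116.5 kHz, 127 kHz

fs/2 = 24.35 kHz.
71.3 kHz mod fs = 22.6 kHz.
22.6 kHz ≤ fs/2 = 24.35 kHz, appears at 22.6 kHz.
89.9 kHz mod fs = 41.2 kHz.
41.2 kHz > fs/2 = 24.35 kHz, folds to fs − 41.2 kHz = 7.5 kHz.
37.2 kHz > fs/2 = 24.35 kHz, folds to fs − 37.2 kHz = 11.5 kHz.
127 kHz mod fs = 29.6 kHz.
29.6 kHz > fs/2 = 24.35 kHz, folds to fs − 29.6 kHz = 19.1 kHz.
116.5 kHz mod fs = 19.1 kHz.
19.1 kHz ≤ fs/2 = 24.35 kHz, appears at 19.1 kHz.
116.5 kHz and 127 kHz both map to 19.1 kHz.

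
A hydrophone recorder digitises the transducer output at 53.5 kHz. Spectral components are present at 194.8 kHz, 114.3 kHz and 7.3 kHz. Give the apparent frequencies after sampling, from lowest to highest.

7.3 kHz, 19.2 kHz

fs/2 = 26.75 kHz.
194.8 kHz mod fs = 34.3 kHz.
34.3 kHz > fs/2 = 26.75 kHz, folds to fs − 34.3 kHz = 19.2 kHz.
114.3 kHz mod fs = 7.3 kHz.
7.3 kHz ≤ fs/2 = 26.75 kHz, appears at 7.3 kHz.
7.3 kHz ≤ fs/2 = 26.75 kHz, passes unchanged.
Distinct values: {7.3 kHz, 19.2 kHz}.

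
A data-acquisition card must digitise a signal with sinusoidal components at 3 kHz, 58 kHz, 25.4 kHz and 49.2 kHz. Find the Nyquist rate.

Highest-frequency component: 58 kHz.
Nyquist rate = 2 × 58 kHz = 116 kHz.

116 kHz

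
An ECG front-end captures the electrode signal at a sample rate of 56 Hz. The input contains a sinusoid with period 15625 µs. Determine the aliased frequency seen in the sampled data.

8 Hz

T = 15625 µs → f = 1/T = 64 Hz.
64 Hz mod fs = 8 Hz.
8 Hz ≤ fs/2 = 28 Hz, appears at 8 Hz.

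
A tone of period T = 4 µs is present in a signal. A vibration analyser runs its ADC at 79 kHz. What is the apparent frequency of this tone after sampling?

T = 4 µs → f = 1/T = 250 kHz.
250 kHz mod fs = 13 kHz.
13 kHz ≤ fs/2 = 39.5 kHz, appears at 13 kHz.

13 kHz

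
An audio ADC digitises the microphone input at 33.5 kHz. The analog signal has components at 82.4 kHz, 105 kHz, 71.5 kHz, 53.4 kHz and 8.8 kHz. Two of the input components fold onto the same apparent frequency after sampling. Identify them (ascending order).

fs/2 = 16.75 kHz.
82.4 kHz mod fs = 15.4 kHz.
15.4 kHz ≤ fs/2 = 16.75 kHz, appears at 15.4 kHz.
105 kHz mod fs = 4.5 kHz.
4.5 kHz ≤ fs/2 = 16.75 kHz, appears at 4.5 kHz.
71.5 kHz mod fs = 4.5 kHz.
4.5 kHz ≤ fs/2 = 16.75 kHz, appears at 4.5 kHz.
53.4 kHz mod fs = 19.9 kHz.
19.9 kHz > fs/2 = 16.75 kHz, folds to fs − 19.9 kHz = 13.6 kHz.
8.8 kHz ≤ fs/2 = 16.75 kHz, passes unchanged.
71.5 kHz and 105 kHz both map to 4.5 kHz.

71.5 kHz, 105 kHz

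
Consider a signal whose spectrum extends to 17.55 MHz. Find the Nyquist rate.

35.1 MHz

Nyquist rate = 2 × 17.55 MHz = 35.1 MHz.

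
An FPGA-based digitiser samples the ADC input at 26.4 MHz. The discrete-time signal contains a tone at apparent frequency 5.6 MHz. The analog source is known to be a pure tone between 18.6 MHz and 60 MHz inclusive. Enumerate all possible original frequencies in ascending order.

Frequencies that alias to 5.6 MHz are k·fs ± 5.6 MHz for integer k ≥ 0.
k=0: 5.6 MHz.
k=1: 20.8 MHz, 32 MHz.
k=2: 47.2 MHz, 58.4 MHz.
k=3: 73.6 MHz, 84.8 MHz.
Within [18.6 MHz, 60 MHz]: 20.8 MHz, 32 MHz, 47.2 MHz, 58.4 MHz.

20.8 MHz, 32 MHz, 47.2 MHz, 58.4 MHz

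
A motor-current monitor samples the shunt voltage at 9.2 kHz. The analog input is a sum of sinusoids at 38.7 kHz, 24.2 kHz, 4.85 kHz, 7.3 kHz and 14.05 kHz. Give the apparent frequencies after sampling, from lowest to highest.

fs/2 = 4.6 kHz.
38.7 kHz mod fs = 1.9 kHz.
1.9 kHz ≤ fs/2 = 4.6 kHz, appears at 1.9 kHz.
24.2 kHz mod fs = 5.8 kHz.
5.8 kHz > fs/2 = 4.6 kHz, folds to fs − 5.8 kHz = 3.4 kHz.
4.85 kHz > fs/2 = 4.6 kHz, folds to fs − 4.85 kHz = 4.35 kHz.
7.3 kHz > fs/2 = 4.6 kHz, folds to fs − 7.3 kHz = 1.9 kHz.
14.05 kHz mod fs = 4.85 kHz.
4.85 kHz > fs/2 = 4.6 kHz, folds to fs − 4.85 kHz = 4.35 kHz.
Distinct values: {1.9 kHz, 3.4 kHz, 4.35 kHz}.

1.9 kHz, 3.4 kHz, 4.35 kHz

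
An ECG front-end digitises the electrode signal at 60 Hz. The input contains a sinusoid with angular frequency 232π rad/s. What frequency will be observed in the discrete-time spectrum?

ω = 232π rad/s → f = ω/(2π) = 116 Hz.
116 Hz mod fs = 56 Hz.
56 Hz > fs/2 = 30 Hz, folds to fs − 56 Hz = 4 Hz.

4 Hz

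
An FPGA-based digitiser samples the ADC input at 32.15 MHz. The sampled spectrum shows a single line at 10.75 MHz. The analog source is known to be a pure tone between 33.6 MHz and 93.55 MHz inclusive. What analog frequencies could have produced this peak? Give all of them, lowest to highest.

Frequencies that alias to 10.75 MHz are k·fs ± 10.75 MHz for integer k ≥ 0.
k=0: 10.75 MHz.
k=1: 21.4 MHz, 42.9 MHz.
k=2: 53.55 MHz, 75.05 MHz.
k=3: 85.7 MHz, 107.2 MHz.
k=4: 117.85 MHz, 139.35 MHz.
Within [33.6 MHz, 93.55 MHz]: 42.9 MHz, 53.55 MHz, 75.05 MHz, 85.7 MHz.

42.9 MHz, 53.55 MHz, 75.05 MHz, 85.7 MHz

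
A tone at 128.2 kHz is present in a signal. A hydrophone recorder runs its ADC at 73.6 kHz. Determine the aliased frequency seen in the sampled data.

19 kHz

128.2 kHz mod fs = 54.6 kHz.
54.6 kHz > fs/2 = 36.8 kHz, folds to fs − 54.6 kHz = 19 kHz.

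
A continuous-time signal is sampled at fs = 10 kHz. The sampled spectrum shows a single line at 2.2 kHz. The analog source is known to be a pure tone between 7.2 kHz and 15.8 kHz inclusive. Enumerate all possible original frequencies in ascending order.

7.8 kHz, 12.2 kHz

Frequencies that alias to 2.2 kHz are k·fs ± 2.2 kHz for integer k ≥ 0.
k=0: 2.2 kHz.
k=1: 7.8 kHz, 12.2 kHz.
k=2: 17.8 kHz, 22.2 kHz.
Within [7.2 kHz, 15.8 kHz]: 7.8 kHz, 12.2 kHz.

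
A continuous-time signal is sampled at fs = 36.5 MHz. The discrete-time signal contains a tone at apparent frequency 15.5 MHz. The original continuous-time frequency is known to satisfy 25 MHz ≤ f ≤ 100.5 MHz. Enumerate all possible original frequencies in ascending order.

Frequencies that alias to 15.5 MHz are k·fs ± 15.5 MHz for integer k ≥ 0.
k=0: 15.5 MHz.
k=1: 21 MHz, 52 MHz.
k=2: 57.5 MHz, 88.5 MHz.
k=3: 94 MHz, 125 MHz.
k=4: 130.5 MHz, 161.5 MHz.
Within [25 MHz, 100.5 MHz]: 52 MHz, 57.5 MHz, 88.5 MHz, 94 MHz.

52 MHz, 57.5 MHz, 88.5 MHz, 94 MHz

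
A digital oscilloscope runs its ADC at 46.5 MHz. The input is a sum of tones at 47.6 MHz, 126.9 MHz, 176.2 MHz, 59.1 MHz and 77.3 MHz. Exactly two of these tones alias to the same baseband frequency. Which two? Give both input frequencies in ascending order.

fs/2 = 23.25 MHz.
47.6 MHz mod fs = 1.1 MHz.
1.1 MHz ≤ fs/2 = 23.25 MHz, appears at 1.1 MHz.
126.9 MHz mod fs = 33.9 MHz.
33.9 MHz > fs/2 = 23.25 MHz, folds to fs − 33.9 MHz = 12.6 MHz.
176.2 MHz mod fs = 36.7 MHz.
36.7 MHz > fs/2 = 23.25 MHz, folds to fs − 36.7 MHz = 9.8 MHz.
59.1 MHz mod fs = 12.6 MHz.
12.6 MHz ≤ fs/2 = 23.25 MHz, appears at 12.6 MHz.
77.3 MHz mod fs = 30.8 MHz.
30.8 MHz > fs/2 = 23.25 MHz, folds to fs − 30.8 MHz = 15.7 MHz.
59.1 MHz and 126.9 MHz both map to 12.6 MHz.

59.1 MHz, 126.9 MHz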